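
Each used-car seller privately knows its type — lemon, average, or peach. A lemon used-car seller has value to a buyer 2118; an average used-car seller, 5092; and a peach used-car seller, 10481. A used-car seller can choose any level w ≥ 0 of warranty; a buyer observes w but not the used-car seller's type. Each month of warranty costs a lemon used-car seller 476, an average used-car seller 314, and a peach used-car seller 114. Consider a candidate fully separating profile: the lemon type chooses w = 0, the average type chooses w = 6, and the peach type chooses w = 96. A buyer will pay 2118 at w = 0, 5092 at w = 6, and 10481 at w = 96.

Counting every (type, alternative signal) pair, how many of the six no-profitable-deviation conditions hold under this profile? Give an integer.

3

Average (own payoff 5092 − 314×6 = 3208): to w=0 gives 2118 → no gain ✓; to w=96 gives 10481 − 314×96 = -19663 → no gain ✓.
Lemon (own payoff 2118): to w=6 gives 5092 − 476×6 = 2236 → profitable ✗; to w=96 gives 10481 − 476×96 = -35215 → no gain ✓.
Peach (own payoff 10481 − 114×96 = -463): to w=0 gives 2118 → profitable ✗; to w=6 gives 5092 − 114×6 = 4408 → profitable ✗.
3 of the 6 constraints hold; not an equilibrium.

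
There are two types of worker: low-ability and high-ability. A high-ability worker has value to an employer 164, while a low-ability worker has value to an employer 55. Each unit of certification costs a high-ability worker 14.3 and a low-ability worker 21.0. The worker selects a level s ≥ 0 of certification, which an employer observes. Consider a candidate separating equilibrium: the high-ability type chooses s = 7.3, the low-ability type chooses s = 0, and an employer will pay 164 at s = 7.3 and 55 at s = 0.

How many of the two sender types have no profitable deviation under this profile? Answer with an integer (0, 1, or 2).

Low-ability type: stay at 0 → 55; mimic → 164 − 21.0 × 7.3 = 10.7. IC holds (55 ≥ 10.7).
High-ability type: signal → 164 − 14.3 × 7.3 = 59.61; deviate to 0 → 55. IC holds (59.61 ≥ 55).
2 of 2 constraints hold, so this is a separating equilibrium.

2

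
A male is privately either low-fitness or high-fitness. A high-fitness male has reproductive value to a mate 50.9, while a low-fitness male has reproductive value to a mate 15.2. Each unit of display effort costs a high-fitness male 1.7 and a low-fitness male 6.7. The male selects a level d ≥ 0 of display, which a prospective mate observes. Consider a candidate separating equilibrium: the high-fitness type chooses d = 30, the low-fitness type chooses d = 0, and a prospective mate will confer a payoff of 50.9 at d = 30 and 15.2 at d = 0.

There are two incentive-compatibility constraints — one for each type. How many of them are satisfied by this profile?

1

High-fitness type: signal → 50.9 − 1.7 × 30 = -0.1; deviate to 0 → 15.2. IC fails (-0.1 < 15.2).
Low-fitness type: stay at 0 → 15.2; mimic → 50.9 − 6.7 × 30 = -150.1. IC holds (15.2 ≥ -150.1).
1 of 2 constraints hold, so this profile is not an equilibrium.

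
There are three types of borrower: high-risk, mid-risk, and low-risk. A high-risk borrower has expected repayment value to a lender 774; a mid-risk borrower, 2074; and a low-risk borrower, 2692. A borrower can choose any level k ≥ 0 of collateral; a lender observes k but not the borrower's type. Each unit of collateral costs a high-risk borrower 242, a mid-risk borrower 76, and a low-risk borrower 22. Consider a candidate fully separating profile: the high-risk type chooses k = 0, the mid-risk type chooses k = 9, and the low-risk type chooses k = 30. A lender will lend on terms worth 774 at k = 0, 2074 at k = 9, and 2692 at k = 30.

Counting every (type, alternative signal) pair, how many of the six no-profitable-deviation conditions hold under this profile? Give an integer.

6

Low-risk (own payoff 2692 − 22×30 = 2032): to k=0 gives 774 → no gain ✓; to k=9 gives 2074 − 22×9 = 1876 → no gain ✓.
Mid-risk (own payoff 2074 − 76×9 = 1390): to k=0 gives 774 → no gain ✓; to k=30 gives 2692 − 76×30 = 412 → no gain ✓.
High-risk (own payoff 774): to k=9 gives 2074 − 242×9 = -104 → no gain ✓; to k=30 gives 2692 − 242×30 = -4568 → no gain ✓.
6 of the 6 constraints hold; this profile is a separating equilibrium.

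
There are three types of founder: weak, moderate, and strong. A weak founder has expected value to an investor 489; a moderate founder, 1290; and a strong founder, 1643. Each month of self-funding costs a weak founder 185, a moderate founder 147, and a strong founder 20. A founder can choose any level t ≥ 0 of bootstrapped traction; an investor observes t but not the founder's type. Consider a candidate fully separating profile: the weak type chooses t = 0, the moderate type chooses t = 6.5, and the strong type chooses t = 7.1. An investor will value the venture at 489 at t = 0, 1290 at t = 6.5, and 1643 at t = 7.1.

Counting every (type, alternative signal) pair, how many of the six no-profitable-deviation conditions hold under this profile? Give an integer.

4

Weak (own payoff 489): to t=6.5 gives 1290 − 185×6.5 = 87.5 → no gain ✓; to t=7.1 gives 1643 − 185×7.1 = 329.5 → no gain ✓.
Moderate (own payoff 1290 − 147×6.5 = 334.5): to t=0 gives 489 → profitable ✗; to t=7.1 gives 1643 − 147×7.1 = 599.3 → profitable ✗.
Strong (own payoff 1643 − 20×7.1 = 1501): to t=0 gives 489 → no gain ✓; to t=6.5 gives 1290 − 20×6.5 = 1160 → no gain ✓.
4 of the 6 constraints hold; not an equilibrium.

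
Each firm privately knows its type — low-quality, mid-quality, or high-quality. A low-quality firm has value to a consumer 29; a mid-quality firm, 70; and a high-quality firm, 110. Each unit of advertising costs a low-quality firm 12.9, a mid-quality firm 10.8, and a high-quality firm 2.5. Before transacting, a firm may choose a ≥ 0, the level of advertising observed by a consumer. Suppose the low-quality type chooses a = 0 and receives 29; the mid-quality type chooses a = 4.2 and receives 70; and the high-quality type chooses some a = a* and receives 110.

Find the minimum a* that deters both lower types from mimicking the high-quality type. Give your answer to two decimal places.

Low-quality type (on-path payoff 29) won't mimic when 29 ≥ 110 − 12.9·a*, i.e. a* ≥ 6.28.
Mid-quality type (on-path payoff 70 − 10.8×4.2 = 24.64) won't mimic when 24.64 ≥ 110 − 10.8·a*, i.e. a* ≥ 7.90.
Both must hold, so a* = max(6.28, 7.90) = 7.90. The mid-quality type's constraint binds.

7.90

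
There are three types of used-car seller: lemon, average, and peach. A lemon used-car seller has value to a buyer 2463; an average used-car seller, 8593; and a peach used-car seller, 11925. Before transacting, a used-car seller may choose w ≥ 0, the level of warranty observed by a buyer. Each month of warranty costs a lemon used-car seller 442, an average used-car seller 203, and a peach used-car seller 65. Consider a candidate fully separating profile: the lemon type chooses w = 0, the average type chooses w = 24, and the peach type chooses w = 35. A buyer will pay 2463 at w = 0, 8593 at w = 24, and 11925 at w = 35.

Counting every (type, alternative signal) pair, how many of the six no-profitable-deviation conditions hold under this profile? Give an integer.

Average (own payoff 8593 − 203×24 = 3721): to w=0 gives 2463 → no gain ✓; to w=35 gives 11925 − 203×35 = 4820 → profitable ✗.
Peach (own payoff 11925 − 65×35 = 9650): to w=0 gives 2463 → no gain ✓; to w=24 gives 8593 − 65×24 = 7033 → no gain ✓.
Lemon (own payoff 2463): to w=24 gives 8593 − 442×24 = -2015 → no gain ✓; to w=35 gives 11925 − 442×35 = -3545 → no gain ✓.
5 of the 6 constraints hold; not an equilibrium.

5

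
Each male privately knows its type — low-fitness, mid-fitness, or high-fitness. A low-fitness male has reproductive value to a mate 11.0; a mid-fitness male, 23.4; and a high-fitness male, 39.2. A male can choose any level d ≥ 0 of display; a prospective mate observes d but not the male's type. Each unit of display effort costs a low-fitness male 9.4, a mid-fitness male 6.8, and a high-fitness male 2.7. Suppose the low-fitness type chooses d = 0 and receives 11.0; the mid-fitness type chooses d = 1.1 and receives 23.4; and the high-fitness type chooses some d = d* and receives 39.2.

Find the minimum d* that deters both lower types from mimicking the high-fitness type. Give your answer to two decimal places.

Mid-fitness type (on-path payoff 23.4 − 6.8×1.1 = 15.92) won't mimic when 15.92 ≥ 39.2 − 6.8·d*, i.e. d* ≥ 3.42.
Low-fitness type (on-path payoff 11.0) won't mimic when 11.0 ≥ 39.2 − 9.4·d*, i.e. d* ≥ 3.00.
Both must hold, so d* = max(3.00, 3.42) = 3.42. The mid-fitness type's constraint binds.

3.42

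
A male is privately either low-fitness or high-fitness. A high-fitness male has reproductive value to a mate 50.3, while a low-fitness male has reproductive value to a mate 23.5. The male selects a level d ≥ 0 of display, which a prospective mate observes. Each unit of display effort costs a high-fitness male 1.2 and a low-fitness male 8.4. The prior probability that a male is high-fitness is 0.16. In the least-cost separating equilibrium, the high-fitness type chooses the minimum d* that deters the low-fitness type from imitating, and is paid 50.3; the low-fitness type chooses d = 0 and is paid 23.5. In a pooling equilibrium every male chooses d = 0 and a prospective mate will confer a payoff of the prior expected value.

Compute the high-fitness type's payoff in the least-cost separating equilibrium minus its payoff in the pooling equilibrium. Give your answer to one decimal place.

18.7

Least-cost separating signal: d* solves 23.5 = 50.3 − 8.4·d*, so d* = (50.3 − 23.5)/8.4 ≈ 3.1905.
High-fitness type's separating payoff: 50.3 − 1.2 × d* = 50.3 − 1.2 × (50.3 − 23.5)/8.4 = 50.3 − 32.16/8.4 ≈ 46.471.
Pooling payoff: 0.16 × 50.3 + 0.84 × 23.5 = 27.788.
Difference: 46.471 − 27.788 = 18.683, i.e. 18.7 to one decimal place.
The high-fitness type prefers to separate.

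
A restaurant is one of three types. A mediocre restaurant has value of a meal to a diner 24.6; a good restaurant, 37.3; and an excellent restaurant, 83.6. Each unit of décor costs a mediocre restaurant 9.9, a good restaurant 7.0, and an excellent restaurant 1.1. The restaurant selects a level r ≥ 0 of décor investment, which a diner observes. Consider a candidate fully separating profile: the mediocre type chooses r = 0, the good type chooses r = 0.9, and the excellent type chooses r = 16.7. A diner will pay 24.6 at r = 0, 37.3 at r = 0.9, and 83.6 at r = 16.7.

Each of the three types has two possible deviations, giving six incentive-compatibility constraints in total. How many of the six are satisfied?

5

Good (own payoff 37.3 − 7.0×0.9 = 31): to r=0 gives 24.6 → no gain ✓; to r=16.7 gives 83.6 − 7.0×16.7 = -33.3 → no gain ✓.
Excellent (own payoff 83.6 − 1.1×16.7 = 65.23): to r=0 gives 24.6 → no gain ✓; to r=0.9 gives 37.3 − 1.1×0.9 = 36.31 → no gain ✓.
Mediocre (own payoff 24.6): to r=0.9 gives 37.3 − 9.9×0.9 = 28.39 → profitable ✗; to r=16.7 gives 83.6 − 9.9×16.7 = -81.73 → no gain ✓.
5 of the 6 constraints hold; not an equilibrium.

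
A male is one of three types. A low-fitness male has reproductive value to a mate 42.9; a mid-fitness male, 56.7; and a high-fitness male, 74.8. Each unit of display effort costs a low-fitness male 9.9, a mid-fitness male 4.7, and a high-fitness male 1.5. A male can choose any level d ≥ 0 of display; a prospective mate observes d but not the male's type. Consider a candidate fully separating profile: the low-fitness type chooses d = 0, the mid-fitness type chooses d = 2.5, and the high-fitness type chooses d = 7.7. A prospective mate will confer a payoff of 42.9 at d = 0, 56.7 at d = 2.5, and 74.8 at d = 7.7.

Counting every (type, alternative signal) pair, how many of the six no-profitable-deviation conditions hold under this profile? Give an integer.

6

Mid-fitness (own payoff 56.7 − 4.7×2.5 = 44.95): to d=0 gives 42.9 → no gain ✓; to d=7.7 gives 74.8 − 4.7×7.7 = 38.61 → no gain ✓.
Low-fitness (own payoff 42.9): to d=2.5 gives 56.7 − 9.9×2.5 = 31.95 → no gain ✓; to d=7.7 gives 74.8 − 9.9×7.7 = -1.43 → no gain ✓.
High-fitness (own payoff 74.8 − 1.5×7.7 = 63.25): to d=0 gives 42.9 → no gain ✓; to d=2.5 gives 56.7 − 1.5×2.5 = 52.95 → no gain ✓.
6 of the 6 constraints hold; this profile is a separating equilibrium.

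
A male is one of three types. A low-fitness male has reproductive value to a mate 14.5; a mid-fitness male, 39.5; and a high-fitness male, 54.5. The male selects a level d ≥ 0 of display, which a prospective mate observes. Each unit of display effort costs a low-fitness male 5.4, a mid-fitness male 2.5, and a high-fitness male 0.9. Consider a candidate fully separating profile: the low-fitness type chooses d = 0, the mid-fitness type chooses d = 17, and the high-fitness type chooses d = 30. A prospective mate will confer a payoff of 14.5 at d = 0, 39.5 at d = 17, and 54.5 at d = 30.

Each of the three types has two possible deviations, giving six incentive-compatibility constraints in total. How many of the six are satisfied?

Mid-fitness (own payoff 39.5 − 2.5×17 = -3): to d=0 gives 14.5 → profitable ✗; to d=30 gives 54.5 − 2.5×30 = -20.5 → no gain ✓.
High-fitness (own payoff 54.5 − 0.9×30 = 27.5): to d=0 gives 14.5 → no gain ✓; to d=17 gives 39.5 − 0.9×17 = 24.2 → no gain ✓.
Low-fitness (own payoff 14.5): to d=17 gives 39.5 − 5.4×17 = -52.3 → no gain ✓; to d=30 gives 54.5 − 5.4×30 = -107.5 → no gain ✓.
5 of the 6 constraints hold; not an equilibrium.

5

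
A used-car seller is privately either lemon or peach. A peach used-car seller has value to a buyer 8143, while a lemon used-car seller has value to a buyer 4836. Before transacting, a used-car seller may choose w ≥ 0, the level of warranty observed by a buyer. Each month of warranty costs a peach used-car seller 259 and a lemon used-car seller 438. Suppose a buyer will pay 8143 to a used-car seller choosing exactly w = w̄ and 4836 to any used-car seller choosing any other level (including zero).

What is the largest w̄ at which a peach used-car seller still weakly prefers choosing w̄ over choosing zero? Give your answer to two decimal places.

Choosing w̄ yields the peach type 8143 − 259·w̄; choosing zero yields 4836.
The peach type is indifferent at 8143 − 259·w̄ = 4836, i.e. w̄ = (8143 − 4836) / 259 ≈ 12.77.
For any w̄ above 12.77 the peach type would rather pool at zero, so separation collapses.

12.77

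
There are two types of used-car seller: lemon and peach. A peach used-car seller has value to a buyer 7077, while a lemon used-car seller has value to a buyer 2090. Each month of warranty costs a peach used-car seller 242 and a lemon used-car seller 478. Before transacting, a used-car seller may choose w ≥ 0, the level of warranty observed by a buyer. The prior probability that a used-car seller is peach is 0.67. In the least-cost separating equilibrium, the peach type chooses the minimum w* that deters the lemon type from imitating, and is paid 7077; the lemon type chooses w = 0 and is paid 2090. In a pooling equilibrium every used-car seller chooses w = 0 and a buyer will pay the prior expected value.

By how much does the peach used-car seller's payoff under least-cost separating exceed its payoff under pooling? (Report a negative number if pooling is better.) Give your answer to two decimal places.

-879.09

Least-cost separating signal: w* solves 2090 = 7077 − 478·w*, so w* = (7077 − 2090)/478 ≈ 10.4331.
Peach type's separating payoff: 7077 − 242 × w* = 7077 − 242 × (7077 − 2090)/478 = 7077 − 1206854/478 ≈ 4552.2008.
Pooling payoff: 0.67 × 7077 + 0.33 × 2090 = 5431.29.
Difference: 4552.2008 − 5431.29 = -879.0892, i.e. -879.09 to two decimal places.
The peach type would prefer the pooling outcome.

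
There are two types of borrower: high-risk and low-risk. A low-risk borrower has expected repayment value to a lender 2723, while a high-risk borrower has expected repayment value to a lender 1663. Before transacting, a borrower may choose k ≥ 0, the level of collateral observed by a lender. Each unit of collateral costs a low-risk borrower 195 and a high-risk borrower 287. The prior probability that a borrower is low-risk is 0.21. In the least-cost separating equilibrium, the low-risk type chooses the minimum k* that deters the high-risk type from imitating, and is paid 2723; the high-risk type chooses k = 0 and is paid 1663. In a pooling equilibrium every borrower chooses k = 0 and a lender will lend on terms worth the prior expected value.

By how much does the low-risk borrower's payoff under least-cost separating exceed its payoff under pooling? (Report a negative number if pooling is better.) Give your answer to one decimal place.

117.2

Least-cost separating signal: k* solves 1663 = 2723 − 287·k*, so k* = (2723 − 1663)/287 ≈ 3.6934.
Low-risk type's separating payoff: 2723 − 195 × k* = 2723 − 195 × (2723 − 1663)/287 = 2723 − 206700/287 ≈ 2002.791.
Pooling payoff: 0.21 × 2723 + 0.79 × 1663 = 1885.6.
Difference: 2002.791 − 1885.6 = 117.191, i.e. 117.2 to one decimal place.
The low-risk type prefers to separate.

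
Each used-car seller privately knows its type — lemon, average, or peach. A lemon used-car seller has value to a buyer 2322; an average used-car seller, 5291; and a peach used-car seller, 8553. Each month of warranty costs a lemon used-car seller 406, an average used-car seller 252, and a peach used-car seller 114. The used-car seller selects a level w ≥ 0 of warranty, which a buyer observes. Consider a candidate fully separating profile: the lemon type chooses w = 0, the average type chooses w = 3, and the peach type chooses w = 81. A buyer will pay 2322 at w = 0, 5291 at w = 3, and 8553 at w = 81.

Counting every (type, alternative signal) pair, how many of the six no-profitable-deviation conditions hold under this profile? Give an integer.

Lemon (own payoff 2322): to w=3 gives 5291 − 406×3 = 4073 → profitable ✗; to w=81 gives 8553 − 406×81 = -24333 → no gain ✓.
Average (own payoff 5291 − 252×3 = 4535): to w=0 gives 2322 → no gain ✓; to w=81 gives 8553 − 252×81 = -11859 → no gain ✓.
Peach (own payoff 8553 − 114×81 = -681): to w=0 gives 2322 → profitable ✗; to w=3 gives 5291 − 114×3 = 4949 → profitable ✗.
3 of the 6 constraints hold; not an equilibrium.

3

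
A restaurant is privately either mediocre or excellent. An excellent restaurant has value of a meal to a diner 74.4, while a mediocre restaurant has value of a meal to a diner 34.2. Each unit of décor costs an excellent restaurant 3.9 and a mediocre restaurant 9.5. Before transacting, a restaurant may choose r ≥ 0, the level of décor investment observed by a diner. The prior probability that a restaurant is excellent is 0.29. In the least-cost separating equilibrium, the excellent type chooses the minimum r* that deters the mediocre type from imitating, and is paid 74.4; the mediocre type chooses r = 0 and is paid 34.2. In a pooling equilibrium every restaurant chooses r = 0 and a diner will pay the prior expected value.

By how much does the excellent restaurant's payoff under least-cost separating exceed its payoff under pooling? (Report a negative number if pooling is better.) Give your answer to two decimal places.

Least-cost separating signal: r* solves 34.2 = 74.4 − 9.5·r*, so r* = (74.4 − 34.2)/9.5 ≈ 4.2316.
Excellent type's separating payoff: 74.4 − 3.9 × r* = 74.4 − 3.9 × (74.4 − 34.2)/9.5 = 74.4 − 156.78/9.5 ≈ 57.8968.
Pooling payoff: 0.29 × 74.4 + 0.71 × 34.2 = 45.858.
Difference: 57.8968 − 45.858 = 12.0388, i.e. 12.04 to two decimal places.
The excellent type prefers to separate.

12.04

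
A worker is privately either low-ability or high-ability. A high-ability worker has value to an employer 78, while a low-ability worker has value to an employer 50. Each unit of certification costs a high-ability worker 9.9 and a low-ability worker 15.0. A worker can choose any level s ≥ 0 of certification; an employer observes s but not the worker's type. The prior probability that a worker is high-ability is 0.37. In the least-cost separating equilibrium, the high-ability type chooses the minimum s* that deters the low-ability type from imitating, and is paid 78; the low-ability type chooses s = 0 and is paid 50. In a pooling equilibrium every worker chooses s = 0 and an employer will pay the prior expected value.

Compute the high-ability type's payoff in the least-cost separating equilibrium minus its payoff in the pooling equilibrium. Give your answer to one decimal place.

Least-cost separating signal: s* solves 50 = 78 − 15.0·s*, so s* = (78 − 50)/15.0 ≈ 1.8667.
High-ability type's separating payoff: 78 − 9.9 × s* = 78 − 9.9 × (78 − 50)/15.0 = 78 − 277.2/15.0 = 59.52.
Pooling payoff: 0.37 × 78 + 0.63 × 50 = 60.36.
Difference: 59.52 − 60.36 = -0.84, i.e. -0.8 to one decimal place.
The high-ability type would prefer the pooling outcome.

-0.8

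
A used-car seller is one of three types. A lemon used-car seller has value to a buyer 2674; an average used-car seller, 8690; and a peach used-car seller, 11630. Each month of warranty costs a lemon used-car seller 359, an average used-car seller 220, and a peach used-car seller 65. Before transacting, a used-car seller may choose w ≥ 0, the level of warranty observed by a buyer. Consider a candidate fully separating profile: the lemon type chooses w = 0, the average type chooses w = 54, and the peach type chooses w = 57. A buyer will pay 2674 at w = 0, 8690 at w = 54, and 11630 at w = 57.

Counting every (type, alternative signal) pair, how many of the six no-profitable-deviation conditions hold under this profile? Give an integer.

4

Lemon (own payoff 2674): to w=54 gives 8690 − 359×54 = -10696 → no gain ✓; to w=57 gives 11630 − 359×57 = -8833 → no gain ✓.
Peach (own payoff 11630 − 65×57 = 7925): to w=0 gives 2674 → no gain ✓; to w=54 gives 8690 − 65×54 = 5180 → no gain ✓.
Average (own payoff 8690 − 220×54 = -3190): to w=0 gives 2674 → profitable ✗; to w=57 gives 11630 − 220×57 = -910 → profitable ✗.
4 of the 6 constraints hold; not an equilibrium.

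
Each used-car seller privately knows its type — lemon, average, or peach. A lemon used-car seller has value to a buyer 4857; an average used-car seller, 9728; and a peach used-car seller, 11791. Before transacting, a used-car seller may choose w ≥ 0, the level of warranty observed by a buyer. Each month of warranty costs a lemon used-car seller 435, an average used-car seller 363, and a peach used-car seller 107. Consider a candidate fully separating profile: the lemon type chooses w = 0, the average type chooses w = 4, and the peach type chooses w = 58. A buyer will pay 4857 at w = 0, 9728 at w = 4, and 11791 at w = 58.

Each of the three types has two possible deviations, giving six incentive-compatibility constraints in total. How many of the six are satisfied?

4

Average (own payoff 9728 − 363×4 = 8276): to w=0 gives 4857 → no gain ✓; to w=58 gives 11791 − 363×58 = -9263 → no gain ✓.
Peach (own payoff 11791 − 107×58 = 5585): to w=0 gives 4857 → no gain ✓; to w=4 gives 9728 − 107×4 = 9300 → profitable ✗.
Lemon (own payoff 4857): to w=4 gives 9728 − 435×4 = 7988 → profitable ✗; to w=58 gives 11791 − 435×58 = -13439 → no gain ✓.
4 of the 6 constraints hold; not an equilibrium.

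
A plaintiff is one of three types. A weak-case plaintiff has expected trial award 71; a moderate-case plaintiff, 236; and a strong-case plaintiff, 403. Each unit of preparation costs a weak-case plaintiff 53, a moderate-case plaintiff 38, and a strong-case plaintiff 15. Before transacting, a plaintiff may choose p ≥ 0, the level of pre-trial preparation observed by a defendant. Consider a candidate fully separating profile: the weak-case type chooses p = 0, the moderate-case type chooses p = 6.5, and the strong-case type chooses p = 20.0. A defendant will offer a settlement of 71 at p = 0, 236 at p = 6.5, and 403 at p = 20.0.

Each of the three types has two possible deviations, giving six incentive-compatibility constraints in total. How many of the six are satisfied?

Weak-case (own payoff 71): to p=6.5 gives 236 − 53×6.5 = -108.5 → no gain ✓; to p=20.0 gives 403 − 53×20.0 = -657 → no gain ✓.
Strong-case (own payoff 403 − 15×20.0 = 103): to p=0 gives 71 → no gain ✓; to p=6.5 gives 236 − 15×6.5 = 138.5 → profitable ✗.
Moderate-case (own payoff 236 − 38×6.5 = -11): to p=0 gives 71 → profitable ✗; to p=20.0 gives 403 − 38×20.0 = -357 → no gain ✓.
4 of the 6 constraints hold; not an equilibrium.

4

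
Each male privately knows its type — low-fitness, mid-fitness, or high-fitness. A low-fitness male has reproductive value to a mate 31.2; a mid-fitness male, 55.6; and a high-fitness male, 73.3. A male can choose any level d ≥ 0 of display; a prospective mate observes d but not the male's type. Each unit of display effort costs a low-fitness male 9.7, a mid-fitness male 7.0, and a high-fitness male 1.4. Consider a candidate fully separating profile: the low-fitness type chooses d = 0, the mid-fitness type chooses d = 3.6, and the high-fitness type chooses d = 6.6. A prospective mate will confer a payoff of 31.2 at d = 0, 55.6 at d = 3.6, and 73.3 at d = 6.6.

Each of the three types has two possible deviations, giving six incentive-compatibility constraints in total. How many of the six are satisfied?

5

Low-fitness (own payoff 31.2): to d=3.6 gives 55.6 − 9.7×3.6 = 20.68 → no gain ✓; to d=6.6 gives 73.3 − 9.7×6.6 = 9.28 → no gain ✓.
Mid-fitness (own payoff 55.6 − 7.0×3.6 = 30.4): to d=0 gives 31.2 → profitable ✗; to d=6.6 gives 73.3 − 7.0×6.6 = 27.1 → no gain ✓.
High-fitness (own payoff 73.3 − 1.4×6.6 = 64.06): to d=0 gives 31.2 → no gain ✓; to d=3.6 gives 55.6 − 1.4×3.6 = 50.56 → no gain ✓.
5 of the 6 constraints hold; not an equilibrium.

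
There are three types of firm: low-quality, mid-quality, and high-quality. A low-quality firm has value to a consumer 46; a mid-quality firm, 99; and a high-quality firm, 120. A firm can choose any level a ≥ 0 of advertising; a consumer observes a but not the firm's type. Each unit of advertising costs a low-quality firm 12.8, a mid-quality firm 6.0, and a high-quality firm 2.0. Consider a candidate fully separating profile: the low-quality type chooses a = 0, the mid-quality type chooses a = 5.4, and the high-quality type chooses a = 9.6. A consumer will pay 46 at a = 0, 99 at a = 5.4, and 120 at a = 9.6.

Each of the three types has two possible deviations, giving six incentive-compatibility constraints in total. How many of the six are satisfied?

Low-quality (own payoff 46): to a=5.4 gives 99 − 12.8×5.4 = 29.88 → no gain ✓; to a=9.6 gives 120 − 12.8×9.6 = -2.88 → no gain ✓.
High-quality (own payoff 120 − 2.0×9.6 = 100.8): to a=0 gives 46 → no gain ✓; to a=5.4 gives 99 − 2.0×5.4 = 88.2 → no gain ✓.
Mid-quality (own payoff 99 − 6.0×5.4 = 66.6): to a=0 gives 46 → no gain ✓; to a=9.6 gives 120 − 6.0×9.6 = 62.4 → no gain ✓.
6 of the 6 constraints hold; this profile is a separating equilibrium.

6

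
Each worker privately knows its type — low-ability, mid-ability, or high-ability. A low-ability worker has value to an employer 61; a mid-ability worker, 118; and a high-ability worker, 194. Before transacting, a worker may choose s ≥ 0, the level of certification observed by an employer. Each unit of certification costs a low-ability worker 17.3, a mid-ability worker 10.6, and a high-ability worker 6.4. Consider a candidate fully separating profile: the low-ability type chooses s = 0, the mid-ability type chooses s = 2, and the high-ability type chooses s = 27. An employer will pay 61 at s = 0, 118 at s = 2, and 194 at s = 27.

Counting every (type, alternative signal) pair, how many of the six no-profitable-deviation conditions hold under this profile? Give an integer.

Mid-ability (own payoff 118 − 10.6×2 = 96.8): to s=0 gives 61 → no gain ✓; to s=27 gives 194 − 10.6×27 = -92.2 → no gain ✓.
High-ability (own payoff 194 − 6.4×27 = 21.2): to s=0 gives 61 → profitable ✗; to s=2 gives 118 − 6.4×2 = 105.2 → profitable ✗.
Low-ability (own payoff 61): to s=2 gives 118 − 17.3×2 = 83.4 → profitable ✗; to s=27 gives 194 − 17.3×27 = -273.1 → no gain ✓.
3 of the 6 constraints hold; not an equilibrium.

3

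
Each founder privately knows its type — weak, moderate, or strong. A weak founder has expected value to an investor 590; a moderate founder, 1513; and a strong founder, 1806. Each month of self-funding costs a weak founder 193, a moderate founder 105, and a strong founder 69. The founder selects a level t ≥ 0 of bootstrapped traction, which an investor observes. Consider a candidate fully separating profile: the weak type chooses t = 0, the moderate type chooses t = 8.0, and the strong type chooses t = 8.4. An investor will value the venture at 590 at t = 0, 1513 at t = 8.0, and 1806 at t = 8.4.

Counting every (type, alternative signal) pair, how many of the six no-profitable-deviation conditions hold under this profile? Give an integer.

Moderate (own payoff 1513 − 105×8.0 = 673): to t=0 gives 590 → no gain ✓; to t=8.4 gives 1806 − 105×8.4 = 924 → profitable ✗.
Strong (own payoff 1806 − 69×8.4 = 1226.4): to t=0 gives 590 → no gain ✓; to t=8.0 gives 1513 − 69×8.0 = 961 → no gain ✓.
Weak (own payoff 590): to t=8.0 gives 1513 − 193×8.0 = -31 → no gain ✓; to t=8.4 gives 1806 − 193×8.4 = 184.8 → no gain ✓.
5 of the 6 constraints hold; not an equilibrium.

5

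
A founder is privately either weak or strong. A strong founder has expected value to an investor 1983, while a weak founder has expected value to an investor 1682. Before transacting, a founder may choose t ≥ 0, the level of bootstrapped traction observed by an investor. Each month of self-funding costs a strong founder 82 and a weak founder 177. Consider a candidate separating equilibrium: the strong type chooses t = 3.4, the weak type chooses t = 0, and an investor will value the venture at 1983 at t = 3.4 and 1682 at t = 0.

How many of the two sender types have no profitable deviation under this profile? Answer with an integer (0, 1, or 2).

2

Strong type: signal → 1983 − 82 × 3.4 = 1704.2; deviate to 0 → 1682. IC holds (1704.2 ≥ 1682).
Weak type: stay at 0 → 1682; mimic → 1983 − 177 × 3.4 = 1381.2. IC holds (1682 ≥ 1381.2).
2 of 2 constraints hold, so this is a separating equilibrium.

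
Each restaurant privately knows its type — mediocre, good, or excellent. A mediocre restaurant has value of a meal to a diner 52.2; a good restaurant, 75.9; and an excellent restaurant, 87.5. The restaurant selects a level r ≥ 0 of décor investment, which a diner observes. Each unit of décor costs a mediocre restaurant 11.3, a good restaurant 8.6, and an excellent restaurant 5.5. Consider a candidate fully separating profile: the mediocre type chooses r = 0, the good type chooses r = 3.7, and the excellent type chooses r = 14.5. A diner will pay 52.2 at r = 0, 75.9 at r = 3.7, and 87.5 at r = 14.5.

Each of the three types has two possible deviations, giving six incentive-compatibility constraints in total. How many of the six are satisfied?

Mediocre (own payoff 52.2): to r=3.7 gives 75.9 − 11.3×3.7 = 34.09 → no gain ✓; to r=14.5 gives 87.5 − 11.3×14.5 = -76.35 → no gain ✓.
Good (own payoff 75.9 − 8.6×3.7 = 44.08): to r=0 gives 52.2 → profitable ✗; to r=14.5 gives 87.5 − 8.6×14.5 = -37.2 → no gain ✓.
Excellent (own payoff 87.5 − 5.5×14.5 = 7.75): to r=0 gives 52.2 → profitable ✗; to r=3.7 gives 75.9 − 5.5×3.7 = 55.55 → profitable ✗.
3 of the 6 constraints hold; not an equilibrium.

3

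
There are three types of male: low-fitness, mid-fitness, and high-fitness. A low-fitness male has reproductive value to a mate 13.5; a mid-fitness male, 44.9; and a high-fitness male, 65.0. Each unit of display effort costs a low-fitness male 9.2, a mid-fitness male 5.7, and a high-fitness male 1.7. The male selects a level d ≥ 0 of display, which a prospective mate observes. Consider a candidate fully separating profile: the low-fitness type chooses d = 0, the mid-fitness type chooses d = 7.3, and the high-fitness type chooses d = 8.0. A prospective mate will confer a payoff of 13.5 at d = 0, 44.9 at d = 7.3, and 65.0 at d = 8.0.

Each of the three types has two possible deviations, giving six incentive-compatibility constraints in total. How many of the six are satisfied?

Low-fitness (own payoff 13.5): to d=7.3 gives 44.9 − 9.2×7.3 = -22.26 → no gain ✓; to d=8.0 gives 65.0 − 9.2×8.0 = -8.6 → no gain ✓.
High-fitness (own payoff 65.0 − 1.7×8.0 = 51.4): to d=0 gives 13.5 → no gain ✓; to d=7.3 gives 44.9 − 1.7×7.3 = 32.49 → no gain ✓.
Mid-fitness (own payoff 44.9 − 5.7×7.3 = 3.29): to d=0 gives 13.5 → profitable ✗; to d=8.0 gives 65.0 − 5.7×8.0 = 19.4 → profitable ✗.
4 of the 6 constraints hold; not an equilibrium.

4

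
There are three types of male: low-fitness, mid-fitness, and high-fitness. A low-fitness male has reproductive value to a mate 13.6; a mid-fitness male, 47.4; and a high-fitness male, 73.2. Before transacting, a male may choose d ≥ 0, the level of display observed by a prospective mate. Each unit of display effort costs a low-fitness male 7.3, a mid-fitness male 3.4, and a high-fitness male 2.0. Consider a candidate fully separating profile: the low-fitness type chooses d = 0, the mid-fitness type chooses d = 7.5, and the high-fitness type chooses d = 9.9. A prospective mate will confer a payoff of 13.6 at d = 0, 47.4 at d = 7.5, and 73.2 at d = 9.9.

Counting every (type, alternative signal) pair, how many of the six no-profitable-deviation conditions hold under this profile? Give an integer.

5

Low-fitness (own payoff 13.6): to d=7.5 gives 47.4 − 7.3×7.5 = -7.35 → no gain ✓; to d=9.9 gives 73.2 − 7.3×9.9 = 0.93 → no gain ✓.
Mid-fitness (own payoff 47.4 − 3.4×7.5 = 21.9): to d=0 gives 13.6 → no gain ✓; to d=9.9 gives 73.2 − 3.4×9.9 = 39.54 → profitable ✗.
High-fitness (own payoff 73.2 − 2.0×9.9 = 53.4): to d=0 gives 13.6 → no gain ✓; to d=7.5 gives 47.4 − 2.0×7.5 = 32.4 → no gain ✓.
5 of the 6 constraints hold; not an equilibrium.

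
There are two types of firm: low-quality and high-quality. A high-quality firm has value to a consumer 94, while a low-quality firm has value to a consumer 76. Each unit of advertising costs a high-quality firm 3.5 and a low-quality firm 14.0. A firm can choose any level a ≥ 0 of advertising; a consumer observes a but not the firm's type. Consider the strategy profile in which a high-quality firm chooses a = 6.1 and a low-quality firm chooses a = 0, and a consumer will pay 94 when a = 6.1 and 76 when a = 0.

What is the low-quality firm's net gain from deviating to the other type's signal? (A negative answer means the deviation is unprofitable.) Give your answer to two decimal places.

-67.40

Playing a = 0 the low-quality firm receives 76.
Deviating to a = 6.1 brings payment 94 at cost 14.0 × 6.1 = 85.4, netting 8.6.
Gain from deviating: 8.6 − 76 = -67.40.
The gain is negative, so the low-quality type's incentive-compatibility constraint is satisfied.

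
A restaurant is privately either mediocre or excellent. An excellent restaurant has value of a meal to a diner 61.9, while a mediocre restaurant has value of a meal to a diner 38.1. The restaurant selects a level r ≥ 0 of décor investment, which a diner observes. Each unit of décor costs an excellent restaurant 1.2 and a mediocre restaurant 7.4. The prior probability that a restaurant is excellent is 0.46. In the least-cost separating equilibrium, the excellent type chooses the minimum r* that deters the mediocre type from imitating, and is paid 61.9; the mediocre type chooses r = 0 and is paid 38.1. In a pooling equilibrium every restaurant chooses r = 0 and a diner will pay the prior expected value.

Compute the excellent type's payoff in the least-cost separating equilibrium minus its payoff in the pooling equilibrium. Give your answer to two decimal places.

Least-cost separating signal: r* solves 38.1 = 61.9 − 7.4·r*, so r* = (61.9 − 38.1)/7.4 ≈ 3.2162.
Excellent type's separating payoff: 61.9 − 1.2 × r* = 61.9 − 1.2 × (61.9 − 38.1)/7.4 = 61.9 − 28.56/7.4 ≈ 58.0405.
Pooling payoff: 0.46 × 61.9 + 0.54 × 38.1 = 49.048.
Difference: 58.0405 − 49.048 = 8.9925, i.e. 8.99 to two decimal places.
The excellent type prefers to separate.

8.99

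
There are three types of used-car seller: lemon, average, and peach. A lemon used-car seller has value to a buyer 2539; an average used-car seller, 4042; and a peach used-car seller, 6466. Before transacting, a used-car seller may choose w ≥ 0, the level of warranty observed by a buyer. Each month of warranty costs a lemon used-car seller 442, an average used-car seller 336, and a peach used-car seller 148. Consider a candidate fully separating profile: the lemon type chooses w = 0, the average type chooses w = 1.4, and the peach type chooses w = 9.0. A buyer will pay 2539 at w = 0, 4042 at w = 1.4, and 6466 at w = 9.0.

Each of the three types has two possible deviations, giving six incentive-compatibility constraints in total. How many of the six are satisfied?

Average (own payoff 4042 − 336×1.4 = 3571.6): to w=0 gives 2539 → no gain ✓; to w=9.0 gives 6466 − 336×9.0 = 3442 → no gain ✓.
Lemon (own payoff 2539): to w=1.4 gives 4042 − 442×1.4 = 3423.2 → profitable ✗; to w=9.0 gives 6466 − 442×9.0 = 2488 → no gain ✓.
Peach (own payoff 6466 − 148×9.0 = 5134): to w=0 gives 2539 → no gain ✓; to w=1.4 gives 4042 − 148×1.4 = 3834.8 → no gain ✓.
5 of the 6 constraints hold; not an equilibrium.

5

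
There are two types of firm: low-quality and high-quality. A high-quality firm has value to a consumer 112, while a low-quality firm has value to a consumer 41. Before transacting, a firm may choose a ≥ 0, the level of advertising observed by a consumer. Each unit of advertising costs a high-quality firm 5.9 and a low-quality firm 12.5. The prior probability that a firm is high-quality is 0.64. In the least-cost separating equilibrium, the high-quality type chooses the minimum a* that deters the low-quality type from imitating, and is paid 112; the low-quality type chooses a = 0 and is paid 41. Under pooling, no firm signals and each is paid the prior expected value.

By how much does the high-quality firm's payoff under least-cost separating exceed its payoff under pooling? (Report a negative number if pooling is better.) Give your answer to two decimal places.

-7.95

Least-cost separating signal: a* solves 41 = 112 − 12.5·a*, so a* = (112 − 41)/12.5 = 5.68.
High-quality type's separating payoff: 112 − 5.9 × a* = 112 − 5.9 × (112 − 41)/12.5 = 112 − 418.9/12.5 = 78.488.
Pooling payoff: 0.64 × 112 + 0.36 × 41 = 86.44.
Difference: 78.488 − 86.44 = -7.952, i.e. -7.95 to two decimal places.
The high-quality type would prefer the pooling outcome.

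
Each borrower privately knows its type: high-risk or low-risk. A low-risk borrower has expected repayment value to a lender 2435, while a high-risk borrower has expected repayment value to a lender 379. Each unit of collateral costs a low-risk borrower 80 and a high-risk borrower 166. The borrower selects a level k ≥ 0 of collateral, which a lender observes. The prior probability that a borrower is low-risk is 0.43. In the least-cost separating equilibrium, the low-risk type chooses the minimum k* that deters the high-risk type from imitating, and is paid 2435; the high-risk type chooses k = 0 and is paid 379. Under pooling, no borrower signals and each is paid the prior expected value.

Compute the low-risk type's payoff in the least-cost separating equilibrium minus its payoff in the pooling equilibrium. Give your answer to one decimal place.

Least-cost separating signal: k* solves 379 = 2435 − 166·k*, so k* = (2435 − 379)/166 ≈ 12.3855.
Low-risk type's separating payoff: 2435 − 80 × k* = 2435 − 80 × (2435 − 379)/166 = 2435 − 164480/166 ≈ 1444.157.
Pooling payoff: 0.43 × 2435 + 0.57 × 379 = 1263.08.
Difference: 1444.157 − 1263.08 = 181.077, i.e. 181.1 to one decimal place.
The low-risk type prefers to separate.

181.1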